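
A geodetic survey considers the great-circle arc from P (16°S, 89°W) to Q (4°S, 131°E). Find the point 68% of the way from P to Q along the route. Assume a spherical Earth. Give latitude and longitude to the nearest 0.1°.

≈ (21.8°S, 171.9°E)

Convert each endpoint to a unit vector on the sphere (x = cos φ cos λ, y = cos φ sin λ, z = sin φ).
The central angle between the endpoints is δ = arccos(p₁·p₂) ≈ 2.368 rad (135.7°).
Interpolate at f = 0.68 with slerp weights a = sin((1−f)δ)/sin δ ≈ 0.984, b = sin(fδ)/sin δ ≈ 1.430.
p = a·p₁ + b·p₂ ≈ (-0.919, 0.131, -0.371); φ = arcsin(p_z) ≈ -21.77°, λ = atan2(p_y, p_x) ≈ 171.87°.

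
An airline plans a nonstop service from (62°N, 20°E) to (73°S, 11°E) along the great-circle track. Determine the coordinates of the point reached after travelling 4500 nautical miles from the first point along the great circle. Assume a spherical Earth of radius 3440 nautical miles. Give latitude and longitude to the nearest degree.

≈ (13°S, 16°E)

The haversine formula gives a central angle δ ≈ 2.359 rad (135.1°) between the endpoints. The total great-circle distance is δ·R ≈ 2.359 × 3440 ≈ 8114 nmi, so the target fraction is f = 4500/8114 ≈ 0.555.
Interpolate at f ≈ 0.555 with slerp weights a = sin((1−f)δ)/sin δ ≈ 1.230, b = sin(fδ)/sin δ ≈ 1.369.
p = a·p₁ + b·p₂ ≈ (0.936, 0.274, -0.223); φ = arcsin(p_z) ≈ -12.89°, λ = atan2(p_y, p_x) ≈ 16.32°.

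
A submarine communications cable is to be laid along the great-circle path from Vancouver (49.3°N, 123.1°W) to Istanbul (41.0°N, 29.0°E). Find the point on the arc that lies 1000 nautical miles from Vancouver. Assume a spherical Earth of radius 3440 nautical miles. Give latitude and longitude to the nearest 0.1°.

≈ 64.3°N, 109.6°W

The haversine formula gives a central angle δ ≈ 1.508 rad (86.4°) between the endpoints. The total great-circle distance is δ·R ≈ 1.508 × 3440 ≈ 5189 nmi, so the target fraction is f = 1000/5189 ≈ 0.193.
Interpolate at f ≈ 0.193 with slerp weights a = sin((1−f)δ)/sin δ ≈ 0.940, b = sin(fδ)/sin δ ≈ 0.287.
p = a·p₁ + b·p₂ ≈ (-0.145, -0.408, 0.901); φ = arcsin(p_z) ≈ 64.31°, λ = atan2(p_y, p_x) ≈ -109.57°.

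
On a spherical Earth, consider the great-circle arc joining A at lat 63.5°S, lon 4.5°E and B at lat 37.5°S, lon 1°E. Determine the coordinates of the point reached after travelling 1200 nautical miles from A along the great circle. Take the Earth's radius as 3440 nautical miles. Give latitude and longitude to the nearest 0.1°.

The haversine formula gives a central angle δ ≈ 0.455 rad (26.1°) between the endpoints. The total great-circle distance is δ·R ≈ 0.455 × 3440 ≈ 1566 nmi, so the target fraction is f = 1200/1566 ≈ 0.766.
Interpolate at f ≈ 0.766 with slerp weights a = sin((1−f)δ)/sin δ ≈ 0.242, b = sin(fδ)/sin δ ≈ 0.777.
p = a·p₁ + b·p₂ ≈ (0.724, 0.019, -0.689); φ = arcsin(p_z) ≈ -43.59°, λ = atan2(p_y, p_x) ≈ 1.52°.

≈ lat 43.6°S, lon 1.5°E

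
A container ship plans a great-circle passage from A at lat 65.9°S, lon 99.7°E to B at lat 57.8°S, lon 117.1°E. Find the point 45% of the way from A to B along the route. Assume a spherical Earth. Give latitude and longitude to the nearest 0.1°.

≈ lat 62.5°S, lon 108.7°E

Write both endpoints as unit vectors p₁, p₂ with components (cos φ cos λ, cos φ sin λ, sin φ).
The central angle between the endpoints is δ = arccos(p₁·p₂) ≈ 0.200 rad (11.5°).
Interpolate at f = 0.45 with slerp weights a = sin((1−f)δ)/sin δ ≈ 0.553, b = sin(fδ)/sin δ ≈ 0.452.
p = a·p₁ + b·p₂ ≈ (-0.148, 0.437, -0.887); φ = arcsin(p_z) ≈ -62.53°, λ = atan2(p_y, p_x) ≈ 108.69°.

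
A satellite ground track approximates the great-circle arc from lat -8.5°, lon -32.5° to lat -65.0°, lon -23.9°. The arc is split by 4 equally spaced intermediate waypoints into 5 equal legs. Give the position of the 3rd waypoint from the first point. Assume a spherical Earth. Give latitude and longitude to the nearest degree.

≈ lat -42°, lon -29°

Write both endpoints as unit vectors p₁, p₂ with components (cos φ cos λ, cos φ sin λ, sin φ).
The central angle between the endpoints is δ = arccos(p₁·p₂) ≈ 0.992 rad (56.8°).
Interpolate at f = 3/5 with slerp weights a = sin((1−f)δ)/sin δ ≈ 0.462, b = sin(fδ)/sin δ ≈ 0.670.
p = a·p₁ + b·p₂ ≈ (0.644, -0.360, -0.675); φ = arcsin(p_z) ≈ -42.47°, λ = atan2(p_y, p_x) ≈ -29.21°.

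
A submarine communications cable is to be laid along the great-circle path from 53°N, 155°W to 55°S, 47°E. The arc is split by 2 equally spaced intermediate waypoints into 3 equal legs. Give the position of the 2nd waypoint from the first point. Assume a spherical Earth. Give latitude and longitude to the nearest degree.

≈ 27°S, 115°E

Convert each endpoint to a unit vector on the sphere (x = cos φ cos λ, y = cos φ sin λ, z = sin φ).
The central angle between the endpoints is δ = arccos(p₁·p₂) ≈ 2.914 rad (167.0°).
Interpolate at f = 2/3 with slerp weights a = sin((1−f)δ)/sin δ ≈ 3.662, b = sin(fδ)/sin δ ≈ 4.132.
p = a·p₁ + b·p₂ ≈ (-0.381, 0.802, -0.460); φ = arcsin(p_z) ≈ -27.39°, λ = atan2(p_y, p_x) ≈ 115.42°.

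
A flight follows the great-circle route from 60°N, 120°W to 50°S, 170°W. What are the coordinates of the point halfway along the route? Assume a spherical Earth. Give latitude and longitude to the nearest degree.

≈ 6°N, 148°W

Write both endpoints as unit vectors p₁, p₂ with components (cos φ cos λ, cos φ sin λ, sin φ).
The central angle between the endpoints is δ = arccos(p₁·p₂) ≈ 2.045 rad (117.2°).
Interpolate at f = 1/2 with slerp weights a = sin((1−f)δ)/sin δ ≈ 0.959, b = sin(fδ)/sin δ ≈ 0.959.
p = a·p₁ + b·p₂ ≈ (-0.847, -0.523, 0.096); φ = arcsin(p_z) ≈ 5.50°, λ = atan2(p_y, p_x) ≈ -148.33°.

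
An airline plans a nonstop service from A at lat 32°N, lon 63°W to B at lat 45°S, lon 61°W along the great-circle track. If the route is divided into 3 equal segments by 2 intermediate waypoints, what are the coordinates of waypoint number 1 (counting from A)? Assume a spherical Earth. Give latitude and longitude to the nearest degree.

≈ lat 6°N, lon 62°W

Write both endpoints as unit vectors p₁, p₂ with components (cos φ cos λ, cos φ sin λ, sin φ).
The central angle between the endpoints is δ = arccos(p₁·p₂) ≈ 1.344 rad (77.0°).
Interpolate at f = 1/3 with slerp weights a = sin((1−f)δ)/sin δ ≈ 0.801, b = sin(fδ)/sin δ ≈ 0.445.
p = a·p₁ + b·p₂ ≈ (0.461, -0.881, 0.110); φ = arcsin(p_z) ≈ 6.33°, λ = atan2(p_y, p_x) ≈ -62.37°.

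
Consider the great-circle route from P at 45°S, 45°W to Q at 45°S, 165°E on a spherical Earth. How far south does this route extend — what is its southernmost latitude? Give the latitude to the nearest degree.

≈ 75°S

The great circle lies in the plane with unit normal n̂ = (p₁ × p₂)/|p₁ × p₂|.
Here n̂_z ≈ -0.251; the vertex latitude is φ_max = arccos|n̂_z| ≈ 75.5°.
Check via Clairaut: cos φ_max = |cos φ₁| · sin C = cos(45.0°)·sin(159.2°) ≈ 0.251, again giving ≈ 75.5°.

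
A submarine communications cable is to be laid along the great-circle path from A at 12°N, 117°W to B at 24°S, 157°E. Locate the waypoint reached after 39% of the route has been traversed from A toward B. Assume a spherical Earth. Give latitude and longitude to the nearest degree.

≈ 4°S, 149°W

Convert each endpoint to a unit vector on the sphere (x = cos φ cos λ, y = cos φ sin λ, z = sin φ).
The central angle between the endpoints is δ = arccos(p₁·p₂) ≈ 1.593 rad (91.3°).
Interpolate at f = 0.39 with slerp weights a = sin((1−f)δ)/sin δ ≈ 0.826, b = sin(fδ)/sin δ ≈ 0.582.
p = a·p₁ + b·p₂ ≈ (-0.856, -0.512, -0.065); φ = arcsin(p_z) ≈ -3.73°, λ = atan2(p_y, p_x) ≈ -149.12°.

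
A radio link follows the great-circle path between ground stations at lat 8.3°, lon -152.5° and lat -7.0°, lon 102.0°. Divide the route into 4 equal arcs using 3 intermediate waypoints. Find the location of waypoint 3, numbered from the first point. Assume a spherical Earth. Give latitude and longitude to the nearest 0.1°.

From cos δ = sin φ₁ sin φ₂ + cos φ₁ cos φ₂ cos Δλ, the central angle is δ ≈ 1.855 rad (106.3°).
Interpolate at f = 3/4 with slerp weights a = sin((1−f)δ)/sin δ ≈ 0.466, b = sin(fδ)/sin δ ≈ 1.025.
p = a·p₁ + b·p₂ ≈ (-0.620, 0.782, -0.058); φ = arcsin(p_z) ≈ -3.31°, λ = atan2(p_y, p_x) ≈ 128.42°.

≈ lat -3.3°, lon 128.4°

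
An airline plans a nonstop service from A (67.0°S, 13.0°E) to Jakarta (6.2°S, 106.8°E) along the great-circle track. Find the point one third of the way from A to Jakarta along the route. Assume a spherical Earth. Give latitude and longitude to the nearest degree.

≈ (56°S, 71°E)

Convert each endpoint to a unit vector on the sphere (x = cos φ cos λ, y = cos φ sin λ, z = sin φ).
The central angle between the endpoints is δ = arccos(p₁·p₂) ≈ 1.497 rad (85.8°).
Interpolate at f = 1/3 with slerp weights a = sin((1−f)δ)/sin δ ≈ 0.843, b = sin(fδ)/sin δ ≈ 0.480.
p = a·p₁ + b·p₂ ≈ (0.183, 0.531, -0.828); φ = arcsin(p_z) ≈ -55.85°, λ = atan2(p_y, p_x) ≈ 70.98°.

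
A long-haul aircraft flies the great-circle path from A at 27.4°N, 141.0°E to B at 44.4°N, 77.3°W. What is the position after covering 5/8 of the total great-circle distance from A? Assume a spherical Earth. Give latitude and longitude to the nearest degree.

≈ 66°N, 135°W

From cos δ = sin φ₁ sin φ₂ + cos φ₁ cos φ₂ cos Δλ, the central angle is δ ≈ 1.748 rad (100.1°).
Interpolate at f = 5/8 with slerp weights a = sin((1−f)δ)/sin δ ≈ 0.619, b = sin(fδ)/sin δ ≈ 0.902.
p = a·p₁ + b·p₂ ≈ (-0.285, -0.283, 0.916); φ = arcsin(p_z) ≈ 66.32°, λ = atan2(p_y, p_x) ≈ -135.29°.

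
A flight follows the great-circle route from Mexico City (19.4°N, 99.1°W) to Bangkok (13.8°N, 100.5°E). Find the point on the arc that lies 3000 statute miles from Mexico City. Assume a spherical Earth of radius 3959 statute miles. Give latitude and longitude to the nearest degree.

Write both endpoints as unit vectors p₁, p₂ with components (cos φ cos λ, cos φ sin λ, sin φ).
The central angle between the endpoints is δ = arccos(p₁·p₂) ≈ 2.471 rad (141.6°). The total great-circle distance is δ·R ≈ 2.471 × 3959 ≈ 9784 mi, so the target fraction is f = 3000/9784 ≈ 0.307.
Interpolate at f ≈ 0.307 with slerp weights a = sin((1−f)δ)/sin δ ≈ 1.594, b = sin(fδ)/sin δ ≈ 1.106.
p = a·p₁ + b·p₂ ≈ (-0.434, -0.428, 0.793); φ = arcsin(p_z) ≈ 52.49°, λ = atan2(p_y, p_x) ≈ -135.40°.

≈ 52°N, 135°W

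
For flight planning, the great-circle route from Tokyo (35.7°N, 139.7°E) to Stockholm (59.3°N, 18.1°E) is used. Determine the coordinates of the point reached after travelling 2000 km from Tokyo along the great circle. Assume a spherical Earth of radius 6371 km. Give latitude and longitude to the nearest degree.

Convert each endpoint to a unit vector on the sphere (x = cos φ cos λ, y = cos φ sin λ, z = sin φ).
The central angle between the endpoints is δ = arccos(p₁·p₂) ≈ 1.282 rad (73.5°). The total great-circle distance is δ·R ≈ 1.282 × 6371 ≈ 8170 km, so the target fraction is f = 2000/8170 ≈ 0.245.
Interpolate at f ≈ 0.245 with slerp weights a = sin((1−f)δ)/sin δ ≈ 0.859, b = sin(fδ)/sin δ ≈ 0.322.
p = a·p₁ + b·p₂ ≈ (-0.376, 0.503, 0.779); φ = arcsin(p_z) ≈ 51.12°, λ = atan2(p_y, p_x) ≈ 126.81°.

≈ (51°N, 127°E)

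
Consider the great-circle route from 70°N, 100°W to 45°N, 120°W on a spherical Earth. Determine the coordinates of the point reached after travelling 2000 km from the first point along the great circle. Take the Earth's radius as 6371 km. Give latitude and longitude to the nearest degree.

≈ 54°N, 116°W

Write both endpoints as unit vectors p₁, p₂ with components (cos φ cos λ, cos φ sin λ, sin φ).
The central angle between the endpoints is δ = arccos(p₁·p₂) ≈ 0.470 rad (26.9°). The total great-circle distance is δ·R ≈ 0.470 × 6371 ≈ 2992 km, so the target fraction is f = 2000/2992 ≈ 0.668.
Interpolate at f ≈ 0.668 with slerp weights a = sin((1−f)δ)/sin δ ≈ 0.343, b = sin(fδ)/sin δ ≈ 0.682.
p = a·p₁ + b·p₂ ≈ (-0.262, -0.533, 0.804); φ = arcsin(p_z) ≈ 53.56°, λ = atan2(p_y, p_x) ≈ -116.13°.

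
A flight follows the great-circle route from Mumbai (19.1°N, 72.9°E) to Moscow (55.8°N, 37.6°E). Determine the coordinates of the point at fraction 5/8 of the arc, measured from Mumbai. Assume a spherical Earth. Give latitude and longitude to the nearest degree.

Write both endpoints as unit vectors p₁, p₂ with components (cos φ cos λ, cos φ sin λ, sin φ).
The central angle between the endpoints is δ = arccos(p₁·p₂) ≈ 0.790 rad (45.2°).
Interpolate at f = 5/8 with slerp weights a = sin((1−f)δ)/sin δ ≈ 0.411, b = sin(fδ)/sin δ ≈ 0.667.
p = a·p₁ + b·p₂ ≈ (0.411, 0.600, 0.686); φ = arcsin(p_z) ≈ 43.33°, λ = atan2(p_y, p_x) ≈ 55.57°.

≈ 43°N, 56°E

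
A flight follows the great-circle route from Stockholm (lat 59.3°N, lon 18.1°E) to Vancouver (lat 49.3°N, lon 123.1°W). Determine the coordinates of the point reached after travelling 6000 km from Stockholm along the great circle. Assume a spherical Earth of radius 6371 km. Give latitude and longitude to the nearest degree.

≈ lat 61°N, lon 114°W

Write both endpoints as unit vectors p₁, p₂ with components (cos φ cos λ, cos φ sin λ, sin φ).
The central angle between the endpoints is δ = arccos(p₁·p₂) ≈ 1.168 rad (66.9°). The total great-circle distance is δ·R ≈ 1.168 × 6371 ≈ 7438 km, so the target fraction is f = 6000/7438 ≈ 0.807.
Interpolate at f ≈ 0.807 with slerp weights a = sin((1−f)δ)/sin δ ≈ 0.243, b = sin(fδ)/sin δ ≈ 0.879.
p = a·p₁ + b·p₂ ≈ (-0.195, -0.442, 0.876); φ = arcsin(p_z) ≈ 61.13°, λ = atan2(p_y, p_x) ≈ -113.82°.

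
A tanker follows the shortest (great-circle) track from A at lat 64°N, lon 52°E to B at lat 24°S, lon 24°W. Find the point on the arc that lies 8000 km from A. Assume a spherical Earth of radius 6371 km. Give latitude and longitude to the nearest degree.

Convert each endpoint to a unit vector on the sphere (x = cos φ cos λ, y = cos φ sin λ, z = sin φ).
The central angle between the endpoints is δ = arccos(p₁·p₂) ≈ 1.843 rad (105.6°). The total great-circle distance is δ·R ≈ 1.843 × 6371 ≈ 11741 km, so the target fraction is f = 8000/11741 ≈ 0.681.
Interpolate at f ≈ 0.681 with slerp weights a = sin((1−f)δ)/sin δ ≈ 0.575, b = sin(fδ)/sin δ ≈ 0.987.
p = a·p₁ + b·p₂ ≈ (0.979, -0.168, 0.115); φ = arcsin(p_z) ≈ 6.63°, λ = atan2(p_y, p_x) ≈ -9.74°.

≈ lat 7°N, lon 10°W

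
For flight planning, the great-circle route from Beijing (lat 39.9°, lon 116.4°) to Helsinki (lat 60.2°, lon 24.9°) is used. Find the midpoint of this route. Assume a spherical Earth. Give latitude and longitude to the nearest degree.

Write both endpoints as unit vectors p₁, p₂ with components (cos φ cos λ, cos φ sin λ, sin φ).
The central angle between the endpoints is δ = arccos(p₁·p₂) ≈ 0.992 rad (56.9°).
Interpolate at f = 1/2 with slerp weights a = sin((1−f)δ)/sin δ ≈ 0.569, b = sin(fδ)/sin δ ≈ 0.569.
p = a·p₁ + b·p₂ ≈ (0.062, 0.510, 0.858); φ = arcsin(p_z) ≈ 59.10°, λ = atan2(p_y, p_x) ≈ 83.02°.

≈ lat 59°, lon 83°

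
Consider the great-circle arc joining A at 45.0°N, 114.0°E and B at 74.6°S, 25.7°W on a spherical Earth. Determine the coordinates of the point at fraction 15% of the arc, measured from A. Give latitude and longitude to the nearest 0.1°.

≈ 23.9°N, 106.9°E

Convert each endpoint to a unit vector on the sphere (x = cos φ cos λ, y = cos φ sin λ, z = sin φ).
The central angle between the endpoints is δ = arccos(p₁·p₂) ≈ 2.541 rad (145.6°).
Interpolate at f = 0.15 with slerp weights a = sin((1−f)δ)/sin δ ≈ 1.471, b = sin(fδ)/sin δ ≈ 0.658.
p = a·p₁ + b·p₂ ≈ (-0.266, 0.875, 0.406); φ = arcsin(p_z) ≈ 23.94°, λ = atan2(p_y, p_x) ≈ 106.90°.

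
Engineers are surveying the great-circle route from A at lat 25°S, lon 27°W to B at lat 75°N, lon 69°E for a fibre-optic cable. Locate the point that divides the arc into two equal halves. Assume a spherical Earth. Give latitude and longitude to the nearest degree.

Write both endpoints as unit vectors p₁, p₂ with components (cos φ cos λ, cos φ sin λ, sin φ).
The central angle between the endpoints is δ = arccos(p₁·p₂) ≈ 2.018 rad (115.6°).
Interpolate at f = 1/2 with slerp weights a = sin((1−f)δ)/sin δ ≈ 0.939, b = sin(fδ)/sin δ ≈ 0.939.
p = a·p₁ + b·p₂ ≈ (0.845, -0.159, 0.510); φ = arcsin(p_z) ≈ 30.67°, λ = atan2(p_y, p_x) ≈ -10.68°.

≈ lat 31°N, lon 11°W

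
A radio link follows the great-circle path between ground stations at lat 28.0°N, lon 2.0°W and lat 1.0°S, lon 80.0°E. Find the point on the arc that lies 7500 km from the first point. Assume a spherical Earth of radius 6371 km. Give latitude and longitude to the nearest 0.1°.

From cos δ = sin φ₁ sin φ₂ + cos φ₁ cos φ₂ cos Δλ, the central angle is δ ≈ 1.456 rad (83.4°). The total great-circle distance is δ·R ≈ 1.456 × 6371 ≈ 9275 km, so the target fraction is f = 7500/9275 ≈ 0.809.
Interpolate at f ≈ 0.809 with slerp weights a = sin((1−f)δ)/sin δ ≈ 0.277, b = sin(fδ)/sin δ ≈ 0.930.
p = a·p₁ + b·p₂ ≈ (0.406, 0.907, 0.114); φ = arcsin(p_z) ≈ 6.53°, λ = atan2(p_y, p_x) ≈ 65.90°.

≈ lat 6.5°N, lon 65.9°E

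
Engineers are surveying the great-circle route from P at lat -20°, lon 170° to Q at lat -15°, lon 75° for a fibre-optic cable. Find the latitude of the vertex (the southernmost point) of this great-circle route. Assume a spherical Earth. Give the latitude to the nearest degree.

The great circle lies in the plane with unit normal n̂ = (p₁ × p₂)/|p₁ × p₂|.
Here n̂_z ≈ -0.904; the vertex latitude is φ_max = arccos|n̂_z| ≈ 25.3°.
Check via Clairaut: cos φ_max = |cos φ₁| · sin C = cos(20.0°)·sin(105.8°) ≈ 0.904, again giving ≈ 25.3°.

≈ -25°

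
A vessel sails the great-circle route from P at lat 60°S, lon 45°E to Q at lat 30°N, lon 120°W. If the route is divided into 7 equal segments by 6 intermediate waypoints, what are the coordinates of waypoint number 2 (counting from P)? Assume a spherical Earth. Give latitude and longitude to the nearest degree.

The haversine formula gives a central angle δ ≈ 2.589 rad (148.4°) between the endpoints.
Interpolate at f = 2/7 with slerp weights a = sin((1−f)δ)/sin δ ≈ 1.832, b = sin(fδ)/sin δ ≈ 1.285.
p = a·p₁ + b·p₂ ≈ (0.092, -0.316, -0.944); φ = arcsin(p_z) ≈ -70.81°, λ = atan2(p_y, p_x) ≈ -73.84°.

≈ lat 71°S, lon 74°W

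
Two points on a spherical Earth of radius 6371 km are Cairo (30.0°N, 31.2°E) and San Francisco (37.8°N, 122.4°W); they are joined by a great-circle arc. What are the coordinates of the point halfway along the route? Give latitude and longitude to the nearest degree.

≈ (71°N, 35°W)

The haversine formula gives a central angle δ ≈ 1.882 rad (107.8°) between the endpoints.
Interpolate at f = 1/2 with slerp weights a = sin((1−f)δ)/sin δ ≈ 0.849, b = sin(fδ)/sin δ ≈ 0.849.
p = a·p₁ + b·p₂ ≈ (0.269, -0.186, 0.945); φ = arcsin(p_z) ≈ 70.90°, λ = atan2(p_y, p_x) ≈ -34.55°.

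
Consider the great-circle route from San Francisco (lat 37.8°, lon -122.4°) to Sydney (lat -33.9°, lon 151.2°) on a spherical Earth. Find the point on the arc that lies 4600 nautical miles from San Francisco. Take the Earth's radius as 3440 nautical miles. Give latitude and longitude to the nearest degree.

Write both endpoints as unit vectors p₁, p₂ with components (cos φ cos λ, cos φ sin λ, sin φ).
The central angle between the endpoints is δ = arccos(p₁·p₂) ≈ 1.876 rad (107.5°). The total great-circle distance is δ·R ≈ 1.876 × 3440 ≈ 6454 nmi, so the target fraction is f = 4600/6454 ≈ 0.713.
Interpolate at f ≈ 0.713 with slerp weights a = sin((1−f)δ)/sin δ ≈ 0.538, b = sin(fδ)/sin δ ≈ 1.020.
p = a·p₁ + b·p₂ ≈ (-0.970, 0.049, -0.239); φ = arcsin(p_z) ≈ -13.83°, λ = atan2(p_y, p_x) ≈ 177.12°.

≈ lat -14°, lon 177°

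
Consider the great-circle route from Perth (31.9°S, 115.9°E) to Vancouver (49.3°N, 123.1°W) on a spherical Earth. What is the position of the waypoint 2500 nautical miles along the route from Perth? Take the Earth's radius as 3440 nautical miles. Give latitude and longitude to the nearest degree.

The haversine formula gives a central angle δ ≈ 2.326 rad (133.3°) between the endpoints. The total great-circle distance is δ·R ≈ 2.326 × 3440 ≈ 8003 nmi, so the target fraction is f = 2500/8003 ≈ 0.312.
Interpolate at f ≈ 0.312 with slerp weights a = sin((1−f)δ)/sin δ ≈ 1.373, b = sin(fδ)/sin δ ≈ 0.913.
p = a·p₁ + b·p₂ ≈ (-0.834, 0.550, -0.034); φ = arcsin(p_z) ≈ -1.93°, λ = atan2(p_y, p_x) ≈ 146.60°.

≈ 2°S, 147°E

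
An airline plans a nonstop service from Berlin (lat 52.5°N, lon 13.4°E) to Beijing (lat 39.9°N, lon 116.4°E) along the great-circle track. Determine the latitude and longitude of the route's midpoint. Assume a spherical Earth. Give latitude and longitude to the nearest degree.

≈ lat 59°N, lon 73°E

Write both endpoints as unit vectors p₁, p₂ with components (cos φ cos λ, cos φ sin λ, sin φ).
The central angle between the endpoints is δ = arccos(p₁·p₂) ≈ 1.155 rad (66.2°).
Interpolate at f = 1/2 with slerp weights a = sin((1−f)δ)/sin δ ≈ 0.597, b = sin(fδ)/sin δ ≈ 0.597.
p = a·p₁ + b·p₂ ≈ (0.150, 0.494, 0.856); φ = arcsin(p_z) ≈ 58.90°, λ = atan2(p_y, p_x) ≈ 73.14°.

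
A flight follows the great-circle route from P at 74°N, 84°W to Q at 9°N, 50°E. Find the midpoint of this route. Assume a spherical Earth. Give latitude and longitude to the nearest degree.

≈ 54°N, 36°E

The haversine formula gives a central angle δ ≈ 1.610 rad (92.2°) between the endpoints.
Interpolate at f = 1/2 with slerp weights a = sin((1−f)δ)/sin δ ≈ 0.721, b = sin(fδ)/sin δ ≈ 0.721.
p = a·p₁ + b·p₂ ≈ (0.479, 0.348, 0.806); φ = arcsin(p_z) ≈ 53.72°, λ = atan2(p_y, p_x) ≈ 36.02°.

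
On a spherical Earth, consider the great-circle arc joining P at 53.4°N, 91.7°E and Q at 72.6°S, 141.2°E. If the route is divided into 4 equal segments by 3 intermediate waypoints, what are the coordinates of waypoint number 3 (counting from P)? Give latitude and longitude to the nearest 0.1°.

Write both endpoints as unit vectors p₁, p₂ with components (cos φ cos λ, cos φ sin λ, sin φ).
The central angle between the endpoints is δ = arccos(p₁·p₂) ≈ 2.279 rad (130.6°).
Interpolate at f = 3/4 with slerp weights a = sin((1−f)δ)/sin δ ≈ 0.710, b = sin(fδ)/sin δ ≈ 1.304.
p = a·p₁ + b·p₂ ≈ (-0.316, 0.667, -0.674); φ = arcsin(p_z) ≈ -42.39°, λ = atan2(p_y, p_x) ≈ 115.36°.

≈ 42.4°S, 115.4°E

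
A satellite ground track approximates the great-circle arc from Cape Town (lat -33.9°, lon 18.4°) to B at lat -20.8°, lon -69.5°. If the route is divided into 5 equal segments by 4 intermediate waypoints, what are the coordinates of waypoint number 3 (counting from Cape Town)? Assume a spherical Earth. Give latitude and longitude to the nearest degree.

Write both endpoints as unit vectors p₁, p₂ with components (cos φ cos λ, cos φ sin λ, sin φ).
The central angle between the endpoints is δ = arccos(p₁·p₂) ≈ 1.342 rad (76.9°).
Interpolate at f = 3/5 with slerp weights a = sin((1−f)δ)/sin δ ≈ 0.525, b = sin(fδ)/sin δ ≈ 0.740.
p = a·p₁ + b·p₂ ≈ (0.656, -0.511, -0.556); φ = arcsin(p_z) ≈ -33.77°, λ = atan2(p_y, p_x) ≈ -37.90°.

≈ lat -34°, lon -38°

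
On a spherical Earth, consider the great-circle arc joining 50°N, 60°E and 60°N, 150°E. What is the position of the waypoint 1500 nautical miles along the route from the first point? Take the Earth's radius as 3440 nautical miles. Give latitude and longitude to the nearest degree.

≈ 64°N, 100°E

Convert each endpoint to a unit vector on the sphere (x = cos φ cos λ, y = cos φ sin λ, z = sin φ).
The central angle between the endpoints is δ = arccos(p₁·p₂) ≈ 0.845 rad (48.4°). The total great-circle distance is δ·R ≈ 0.845 × 3440 ≈ 2908 nmi, so the target fraction is f = 1500/2908 ≈ 0.516.
Interpolate at f ≈ 0.516 with slerp weights a = sin((1−f)δ)/sin δ ≈ 0.532, b = sin(fδ)/sin δ ≈ 0.564.
p = a·p₁ + b·p₂ ≈ (-0.073, 0.437, 0.896); φ = arcsin(p_z) ≈ 63.68°, λ = atan2(p_y, p_x) ≈ 99.54°.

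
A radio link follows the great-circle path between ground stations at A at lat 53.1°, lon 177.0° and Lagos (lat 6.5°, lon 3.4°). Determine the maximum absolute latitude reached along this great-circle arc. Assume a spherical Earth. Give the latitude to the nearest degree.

The great circle lies in the plane with unit normal n̂ = (p₁ × p₂)/|p₁ × p₂|.
Here n̂_z ≈ -0.077; the vertex latitude is φ_max = arccos|n̂_z| ≈ 85.6°.
Check via Clairaut: cos φ_max = |cos φ₁| · sin C = cos(53.1°)·sin(7.4°) ≈ 0.077, again giving ≈ 85.6°.

≈ 86°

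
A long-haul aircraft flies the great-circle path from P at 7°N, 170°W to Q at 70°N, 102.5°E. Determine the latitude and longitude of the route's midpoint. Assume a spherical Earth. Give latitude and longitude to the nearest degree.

Convert each endpoint to a unit vector on the sphere (x = cos φ cos λ, y = cos φ sin λ, z = sin φ).
The central angle between the endpoints is δ = arccos(p₁·p₂) ≈ 1.441 rad (82.6°).
Interpolate at f = 1/2 with slerp weights a = sin((1−f)δ)/sin δ ≈ 0.665, b = sin(fδ)/sin δ ≈ 0.665.
p = a·p₁ + b·p₂ ≈ (-0.700, 0.107, 0.706); φ = arcsin(p_z) ≈ 44.94°, λ = atan2(p_y, p_x) ≈ 171.26°.

≈ 45°N, 171°E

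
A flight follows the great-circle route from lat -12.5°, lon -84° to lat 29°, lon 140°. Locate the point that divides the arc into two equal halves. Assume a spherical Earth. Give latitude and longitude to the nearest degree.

The haversine formula gives a central angle δ ≈ 2.373 rad (136.0°) between the endpoints.
Interpolate at f = 1/2 with slerp weights a = sin((1−f)δ)/sin δ ≈ 1.334, b = sin(fδ)/sin δ ≈ 1.334.
p = a·p₁ + b·p₂ ≈ (-0.758, -0.545, 0.358); φ = arcsin(p_z) ≈ 20.98°, λ = atan2(p_y, p_x) ≈ -144.26°.

≈ lat 21°, lon -144°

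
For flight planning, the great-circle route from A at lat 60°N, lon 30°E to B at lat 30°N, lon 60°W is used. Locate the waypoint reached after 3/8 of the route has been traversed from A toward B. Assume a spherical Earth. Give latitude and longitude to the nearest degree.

From cos δ = sin φ₁ sin φ₂ + cos φ₁ cos φ₂ cos Δλ, the central angle is δ ≈ 1.123 rad (64.3°).
Interpolate at f = 3/8 with slerp weights a = sin((1−f)δ)/sin δ ≈ 0.716, b = sin(fδ)/sin δ ≈ 0.453.
p = a·p₁ + b·p₂ ≈ (0.507, -0.161, 0.847); φ = arcsin(p_z) ≈ 57.89°, λ = atan2(p_y, p_x) ≈ -17.64°.

≈ lat 58°N, lon 18°W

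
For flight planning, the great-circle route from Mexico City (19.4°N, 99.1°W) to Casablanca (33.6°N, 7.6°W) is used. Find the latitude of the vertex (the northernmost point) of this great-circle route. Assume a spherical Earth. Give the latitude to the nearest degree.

The great circle lies in the plane with unit normal n̂ = (p₁ × p₂)/|p₁ × p₂|.
Here n̂_z ≈ +0.796; the vertex latitude is φ_max = arccos|n̂_z| ≈ 37.2°.

≈ 37°N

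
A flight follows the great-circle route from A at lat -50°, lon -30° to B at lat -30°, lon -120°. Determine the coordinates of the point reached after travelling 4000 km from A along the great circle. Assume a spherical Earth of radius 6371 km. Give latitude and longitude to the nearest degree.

≈ lat -49°, lon -87°

Write both endpoints as unit vectors p₁, p₂ with components (cos φ cos λ, cos φ sin λ, sin φ).
The central angle between the endpoints is δ = arccos(p₁·p₂) ≈ 1.178 rad (67.5°). The total great-circle distance is δ·R ≈ 1.178 × 6371 ≈ 7503 km, so the target fraction is f = 4000/7503 ≈ 0.533.
Interpolate at f ≈ 0.533 with slerp weights a = sin((1−f)δ)/sin δ ≈ 0.566, b = sin(fδ)/sin δ ≈ 0.636.
p = a·p₁ + b·p₂ ≈ (0.040, -0.659, -0.751); φ = arcsin(p_z) ≈ -48.71°, λ = atan2(p_y, p_x) ≈ -86.56°.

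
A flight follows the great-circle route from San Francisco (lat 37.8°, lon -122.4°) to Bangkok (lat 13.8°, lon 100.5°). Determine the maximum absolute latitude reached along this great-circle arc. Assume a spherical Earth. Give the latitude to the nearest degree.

≈ 55°

The great circle lies in the plane with unit normal n̂ = (p₁ × p₂)/|p₁ × p₂|.
Here n̂_z ≈ -0.574; the vertex latitude is φ_max = arccos|n̂_z| ≈ 54.9°.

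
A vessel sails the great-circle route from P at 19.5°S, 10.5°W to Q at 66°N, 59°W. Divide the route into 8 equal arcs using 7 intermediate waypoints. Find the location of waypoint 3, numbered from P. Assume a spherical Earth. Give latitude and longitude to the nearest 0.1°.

≈ 13.8°N, 20.8°W

From cos δ = sin φ₁ sin φ₂ + cos φ₁ cos φ₂ cos Δλ, the central angle is δ ≈ 1.622 rad (92.9°).
Interpolate at f = 3/8 with slerp weights a = sin((1−f)δ)/sin δ ≈ 0.850, b = sin(fδ)/sin δ ≈ 0.572.
p = a·p₁ + b·p₂ ≈ (0.908, -0.345, 0.239); φ = arcsin(p_z) ≈ 13.82°, λ = atan2(p_y, p_x) ≈ -20.84°.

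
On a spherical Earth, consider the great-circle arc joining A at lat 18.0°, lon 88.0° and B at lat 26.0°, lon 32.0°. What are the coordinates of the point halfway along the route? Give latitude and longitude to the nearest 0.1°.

≈ lat 24.6°, lon 60.9°

Write both endpoints as unit vectors p₁, p₂ with components (cos φ cos λ, cos φ sin λ, sin φ).
The central angle between the endpoints is δ = arccos(p₁·p₂) ≈ 0.910 rad (52.2°).
Interpolate at f = 1/2 with slerp weights a = sin((1−f)δ)/sin δ ≈ 0.557, b = sin(fδ)/sin δ ≈ 0.557.
p = a·p₁ + b·p₂ ≈ (0.443, 0.794, 0.416); φ = arcsin(p_z) ≈ 24.59°, λ = atan2(p_y, p_x) ≈ 60.86°.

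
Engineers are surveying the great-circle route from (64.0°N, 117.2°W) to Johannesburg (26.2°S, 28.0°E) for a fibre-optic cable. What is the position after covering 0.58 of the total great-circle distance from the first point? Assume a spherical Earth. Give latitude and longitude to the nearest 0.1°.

Convert each endpoint to a unit vector on the sphere (x = cos φ cos λ, y = cos φ sin λ, z = sin φ).
The central angle between the endpoints is δ = arccos(p₁·p₂) ≈ 2.374 rad (136.0°).
Interpolate at f = 0.58 with slerp weights a = sin((1−f)δ)/sin δ ≈ 1.210, b = sin(fδ)/sin δ ≈ 1.414.
p = a·p₁ + b·p₂ ≈ (0.877, 0.124, 0.463); φ = arcsin(p_z) ≈ 27.61°, λ = atan2(p_y, p_x) ≈ 8.02°.

≈ (27.6°N, 8.0°E)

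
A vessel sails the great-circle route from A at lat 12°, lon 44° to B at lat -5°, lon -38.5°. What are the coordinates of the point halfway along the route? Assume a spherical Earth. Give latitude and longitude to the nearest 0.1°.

≈ lat 4.7°, lon 2.3°

Write both endpoints as unit vectors p₁, p₂ with components (cos φ cos λ, cos φ sin λ, sin φ).
The central angle between the endpoints is δ = arccos(p₁·p₂) ≈ 1.462 rad (83.7°).
Interpolate at f = 1/2 with slerp weights a = sin((1−f)δ)/sin δ ≈ 0.671, b = sin(fδ)/sin δ ≈ 0.671.
p = a·p₁ + b·p₂ ≈ (0.996, 0.040, 0.081); φ = arcsin(p_z) ≈ 4.65°, λ = atan2(p_y, p_x) ≈ 2.29°.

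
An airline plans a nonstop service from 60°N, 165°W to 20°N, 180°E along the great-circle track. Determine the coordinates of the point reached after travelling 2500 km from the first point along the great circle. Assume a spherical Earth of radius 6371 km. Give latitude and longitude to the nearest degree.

≈ 38°N, 175°W

The haversine formula gives a central angle δ ≈ 0.723 rad (41.4°) between the endpoints. The total great-circle distance is δ·R ≈ 0.723 × 6371 ≈ 4604 km, so the target fraction is f = 2500/4604 ≈ 0.543.
Interpolate at f ≈ 0.543 with slerp weights a = sin((1−f)δ)/sin δ ≈ 0.490, b = sin(fδ)/sin δ ≈ 0.578.
p = a·p₁ + b·p₂ ≈ (-0.780, -0.063, 0.622); φ = arcsin(p_z) ≈ 38.49°, λ = atan2(p_y, p_x) ≈ -175.35°.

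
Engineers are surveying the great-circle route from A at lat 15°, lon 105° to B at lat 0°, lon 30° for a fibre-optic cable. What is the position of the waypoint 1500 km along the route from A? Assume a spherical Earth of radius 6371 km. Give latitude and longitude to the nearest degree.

≈ lat 14°, lon 91°

From cos δ = sin φ₁ sin φ₂ + cos φ₁ cos φ₂ cos Δλ, the central angle is δ ≈ 1.318 rad (75.5°). The total great-circle distance is δ·R ≈ 1.318 × 6371 ≈ 8398 km, so the target fraction is f = 1500/8398 ≈ 0.179.
Interpolate at f ≈ 0.179 with slerp weights a = sin((1−f)δ)/sin δ ≈ 0.912, b = sin(fδ)/sin δ ≈ 0.241.
p = a·p₁ + b·p₂ ≈ (-0.019, 0.972, 0.236); φ = arcsin(p_z) ≈ 13.66°, λ = atan2(p_y, p_x) ≈ 91.14°.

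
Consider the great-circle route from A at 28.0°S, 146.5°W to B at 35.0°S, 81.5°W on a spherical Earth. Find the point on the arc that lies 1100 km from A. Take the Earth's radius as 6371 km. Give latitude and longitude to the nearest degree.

≈ 32°S, 136°W

The haversine formula gives a central angle δ ≈ 0.958 rad (54.9°) between the endpoints. The total great-circle distance is δ·R ≈ 0.958 × 6371 ≈ 6105 km, so the target fraction is f = 1100/6105 ≈ 0.180.
Interpolate at f ≈ 0.180 with slerp weights a = sin((1−f)δ)/sin δ ≈ 0.864, b = sin(fδ)/sin δ ≈ 0.210.
p = a·p₁ + b·p₂ ≈ (-0.611, -0.591, -0.526); φ = arcsin(p_z) ≈ -31.75°, λ = atan2(p_y, p_x) ≈ -135.94°.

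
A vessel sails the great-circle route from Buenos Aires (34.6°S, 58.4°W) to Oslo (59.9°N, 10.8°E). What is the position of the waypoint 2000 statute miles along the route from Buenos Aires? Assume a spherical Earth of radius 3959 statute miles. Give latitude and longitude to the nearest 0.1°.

≈ (8.7°S, 44.2°W)

Convert each endpoint to a unit vector on the sphere (x = cos φ cos λ, y = cos φ sin λ, z = sin φ).
The central angle between the endpoints is δ = arccos(p₁·p₂) ≈ 1.923 rad (110.2°). The total great-circle distance is δ·R ≈ 1.923 × 3959 ≈ 7612 mi, so the target fraction is f = 2000/7612 ≈ 0.263.
Interpolate at f ≈ 0.263 with slerp weights a = sin((1−f)δ)/sin δ ≈ 1.053, b = sin(fδ)/sin δ ≈ 0.516.
p = a·p₁ + b·p₂ ≈ (0.708, -0.690, -0.152); φ = arcsin(p_z) ≈ -8.73°, λ = atan2(p_y, p_x) ≈ -44.25°.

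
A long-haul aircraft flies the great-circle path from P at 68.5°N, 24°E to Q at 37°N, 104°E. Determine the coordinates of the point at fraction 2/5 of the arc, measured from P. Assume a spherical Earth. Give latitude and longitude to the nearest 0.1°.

Write both endpoints as unit vectors p₁, p₂ with components (cos φ cos λ, cos φ sin λ, sin φ).
The central angle between the endpoints is δ = arccos(p₁·p₂) ≈ 0.914 rad (52.4°).
Interpolate at f = 2/5 with slerp weights a = sin((1−f)δ)/sin δ ≈ 0.658, b = sin(fδ)/sin δ ≈ 0.451.
p = a·p₁ + b·p₂ ≈ (0.133, 0.448, 0.884); φ = arcsin(p_z) ≈ 62.14°, λ = atan2(p_y, p_x) ≈ 73.44°.

≈ 62.1°N, 73.4°E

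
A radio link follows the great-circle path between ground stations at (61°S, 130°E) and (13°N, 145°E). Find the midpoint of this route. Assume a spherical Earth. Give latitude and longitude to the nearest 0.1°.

The haversine formula gives a central angle δ ≈ 1.308 rad (75.0°) between the endpoints.
Interpolate at f = 1/2 with slerp weights a = sin((1−f)δ)/sin δ ≈ 0.630, b = sin(fδ)/sin δ ≈ 0.630.
p = a·p₁ + b·p₂ ≈ (-0.699, 0.586, -0.409); φ = arcsin(p_z) ≈ -24.16°, λ = atan2(p_y, p_x) ≈ 140.03°.

≈ (24.2°S, 140.0°E)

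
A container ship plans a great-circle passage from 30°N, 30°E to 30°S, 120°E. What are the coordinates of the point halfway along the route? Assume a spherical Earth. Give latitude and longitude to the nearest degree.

Convert each endpoint to a unit vector on the sphere (x = cos φ cos λ, y = cos φ sin λ, z = sin φ).
The central angle between the endpoints is δ = arccos(p₁·p₂) ≈ 1.823 rad (104.5°).
Interpolate at f = 1/2 with slerp weights a = sin((1−f)δ)/sin δ ≈ 0.816, b = sin(fδ)/sin δ ≈ 0.816.
p = a·p₁ + b·p₂ ≈ (0.259, 0.966, 0.000); φ = arcsin(p_z) ≈ 0.00°, λ = atan2(p_y, p_x) ≈ 75.00°.

≈ 0°N, 75°E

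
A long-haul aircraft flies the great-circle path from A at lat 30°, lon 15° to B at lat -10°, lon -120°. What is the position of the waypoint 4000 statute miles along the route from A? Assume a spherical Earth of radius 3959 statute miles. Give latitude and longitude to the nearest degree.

≈ lat 28°, lon -52°

From cos δ = sin φ₁ sin φ₂ + cos φ₁ cos φ₂ cos Δλ, the central angle is δ ≈ 2.332 rad (133.6°). The total great-circle distance is δ·R ≈ 2.332 × 3959 ≈ 9233 mi, so the target fraction is f = 4000/9233 ≈ 0.433.
Interpolate at f ≈ 0.433 with slerp weights a = sin((1−f)δ)/sin δ ≈ 1.339, b = sin(fδ)/sin δ ≈ 1.170.
p = a·p₁ + b·p₂ ≈ (0.544, -0.698, 0.466); φ = arcsin(p_z) ≈ 27.79°, λ = atan2(p_y, p_x) ≈ -52.07°.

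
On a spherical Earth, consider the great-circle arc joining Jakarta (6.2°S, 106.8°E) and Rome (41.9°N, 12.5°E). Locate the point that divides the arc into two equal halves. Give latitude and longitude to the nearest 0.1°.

≈ (25.1°N, 68.5°E)

From cos δ = sin φ₁ sin φ₂ + cos φ₁ cos φ₂ cos Δλ, the central angle is δ ≈ 1.699 rad (97.3°).
Interpolate at f = 1/2 with slerp weights a = sin((1−f)δ)/sin δ ≈ 0.757, b = sin(fδ)/sin δ ≈ 0.757.
p = a·p₁ + b·p₂ ≈ (0.333, 0.842, 0.424); φ = arcsin(p_z) ≈ 25.08°, λ = atan2(p_y, p_x) ≈ 68.46°.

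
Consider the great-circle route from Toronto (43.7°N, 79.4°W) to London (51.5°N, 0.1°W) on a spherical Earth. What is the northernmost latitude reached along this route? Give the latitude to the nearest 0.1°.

The great circle lies in the plane with unit normal n̂ = (p₁ × p₂)/|p₁ × p₂|.
Here n̂_z ≈ +0.566; the vertex latitude is φ_max = arccos|n̂_z| ≈ 55.5°.
Check via Clairaut: cos φ_max = |cos φ₁| · sin C = cos(43.7°)·sin(51.5°) ≈ 0.566, again giving ≈ 55.5°.

≈ 55.5°N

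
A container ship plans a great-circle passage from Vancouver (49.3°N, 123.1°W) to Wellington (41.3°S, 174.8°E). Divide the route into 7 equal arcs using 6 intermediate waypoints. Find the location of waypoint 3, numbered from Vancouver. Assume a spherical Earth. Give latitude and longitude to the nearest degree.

Convert each endpoint to a unit vector on the sphere (x = cos φ cos λ, y = cos φ sin λ, z = sin φ).
The central angle between the endpoints is δ = arccos(p₁·p₂) ≈ 1.845 rad (105.7°).
Interpolate at f = 3/7 with slerp weights a = sin((1−f)δ)/sin δ ≈ 0.903, b = sin(fδ)/sin δ ≈ 0.739.
p = a·p₁ + b·p₂ ≈ (-0.874, -0.443, 0.197); φ = arcsin(p_z) ≈ 11.39°, λ = atan2(p_y, p_x) ≈ -153.12°.

≈ (11°N, 153°W)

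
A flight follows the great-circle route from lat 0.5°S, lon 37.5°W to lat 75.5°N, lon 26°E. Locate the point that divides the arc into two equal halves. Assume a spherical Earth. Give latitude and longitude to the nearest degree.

Write both endpoints as unit vectors p₁, p₂ with components (cos φ cos λ, cos φ sin λ, sin φ).
The central angle between the endpoints is δ = arccos(p₁·p₂) ≈ 1.467 rad (84.1°).
Interpolate at f = 1/2 with slerp weights a = sin((1−f)δ)/sin δ ≈ 0.673, b = sin(fδ)/sin δ ≈ 0.673.
p = a·p₁ + b·p₂ ≈ (0.686, -0.336, 0.646); φ = arcsin(p_z) ≈ 40.23°, λ = atan2(p_y, p_x) ≈ -26.10°.

≈ lat 40°N, lon 26°W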